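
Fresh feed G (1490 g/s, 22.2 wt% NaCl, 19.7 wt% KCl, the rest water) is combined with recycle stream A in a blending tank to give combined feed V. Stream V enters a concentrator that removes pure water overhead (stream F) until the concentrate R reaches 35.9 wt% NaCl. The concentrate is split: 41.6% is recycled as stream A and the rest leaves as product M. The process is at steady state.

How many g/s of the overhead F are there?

Overall NaCl balance (none leaves overhead): NaCl in fresh feed = NaCl in product, i.e. 1490×0.222 = (1−0.416)·R·0.359.
R = 330.78/(0.359×0.584) = 1577.7 g/s.
Recycle A = 0.416×1577.7 = 656.33 g/s.
Combined feed V = 1490 + 656.33 = 2146.3 g/s.
Overhead F = V − R = 2146.3 − 1577.7 = 568.61 g/s.

568.6 g/s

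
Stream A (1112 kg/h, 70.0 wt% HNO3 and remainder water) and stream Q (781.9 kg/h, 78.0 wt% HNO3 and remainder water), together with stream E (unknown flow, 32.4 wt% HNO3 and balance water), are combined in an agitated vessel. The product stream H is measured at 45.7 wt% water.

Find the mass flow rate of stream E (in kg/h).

1643 kg/h

Let E be the unknown flow. Total out = 1893.9 + E.
water balance: 505.62 + 0.676·E = 0.457·(1893.9 + E)
(0.676 − 0.457)·E = 0.457×1893.9 − 505.62 = 359.89
E = 359.89 / 0.219 = 1643.4 kg/h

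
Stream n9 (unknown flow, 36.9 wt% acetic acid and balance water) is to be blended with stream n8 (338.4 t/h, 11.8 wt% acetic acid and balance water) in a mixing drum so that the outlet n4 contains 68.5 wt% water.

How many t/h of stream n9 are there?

Let n9 be the unknown flow. Total out = 338.4 + n9.
water balance: 298.47 + 0.631·n9 = 0.685·(338.4 + n9)
(0.631 − 0.685)·n9 = 0.685×338.4 − 298.47 = -66.665
n9 = -66.665 / -0.054 = 1234.5 t/h

1235 t/h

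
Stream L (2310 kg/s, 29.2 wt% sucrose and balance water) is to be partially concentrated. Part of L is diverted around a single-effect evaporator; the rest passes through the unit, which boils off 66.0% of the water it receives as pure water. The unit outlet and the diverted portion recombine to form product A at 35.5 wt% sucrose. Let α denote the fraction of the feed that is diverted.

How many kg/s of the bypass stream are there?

1433 kg/s

All 2310×0.292 = 674.52 kg/s of sucrose reaches A, so A = 674.52/0.355 = 1900.1 kg/s and vapour = 409.94 kg/s.
The evaporator receives (1−α)·2310 of feed at 0.708 water and removes 0.660 of that water:
0.660×0.708×(1−α)×2310 = 409.94
(1−α) = 409.94/1079.4 = 0.3798;  α = 0.6202.
Bypass flow = 0.6202×2310 = 1432.7 kg/s.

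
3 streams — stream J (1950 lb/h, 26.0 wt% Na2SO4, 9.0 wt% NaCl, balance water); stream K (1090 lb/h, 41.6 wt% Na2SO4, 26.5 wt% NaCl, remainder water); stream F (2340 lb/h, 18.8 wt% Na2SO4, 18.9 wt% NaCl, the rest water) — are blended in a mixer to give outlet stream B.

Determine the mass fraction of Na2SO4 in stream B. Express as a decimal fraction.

Total flow out = 1950 + 1090 + 2340 = 5380 lb/h.
Na2SO4 in = 1950×0.260 + 1090×0.416 + 2340×0.188 = 1400.4 lb/h.
Na2SO4 mass fraction in B = 1400.4/5380 = 0.260.

0.260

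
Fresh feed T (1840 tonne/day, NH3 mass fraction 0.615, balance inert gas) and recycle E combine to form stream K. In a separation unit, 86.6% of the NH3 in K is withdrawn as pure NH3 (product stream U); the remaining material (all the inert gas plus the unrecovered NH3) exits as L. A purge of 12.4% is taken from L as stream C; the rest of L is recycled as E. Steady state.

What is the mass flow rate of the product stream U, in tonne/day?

NH3 in K: m_A = 1840×0.615 + (1−0.124)·(1−0.866)·m_A, so m_A = 1131.6/0.8826 = 1282.1 tonne/day.
Product U = 0.866×1282.1 = 1110.3 tonne/day.

1110 tonne/day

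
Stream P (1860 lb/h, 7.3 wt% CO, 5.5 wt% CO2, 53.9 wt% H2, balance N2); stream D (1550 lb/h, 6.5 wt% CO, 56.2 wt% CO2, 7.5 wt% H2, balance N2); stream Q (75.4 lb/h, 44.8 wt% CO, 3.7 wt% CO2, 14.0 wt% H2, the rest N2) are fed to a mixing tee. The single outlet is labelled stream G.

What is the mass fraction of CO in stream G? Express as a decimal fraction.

0.078

Total flow out = 1860 + 1550 + 75.4 = 3485.4 lb/h.
CO in = 1860×0.073 + 1550×0.065 + 75.4×0.448 = 270.31 lb/h.
CO mass fraction in G = 270.31/3485.4 = 0.078.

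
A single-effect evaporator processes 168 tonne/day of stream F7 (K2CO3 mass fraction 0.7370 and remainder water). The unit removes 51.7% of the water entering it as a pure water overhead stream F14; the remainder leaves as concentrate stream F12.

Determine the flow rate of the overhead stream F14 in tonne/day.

22.84 tonne/day

water entering = 168×0.263 = 44.184 tonne/day; overhead removed = 0.517×44.184 = 22.843 tonne/day.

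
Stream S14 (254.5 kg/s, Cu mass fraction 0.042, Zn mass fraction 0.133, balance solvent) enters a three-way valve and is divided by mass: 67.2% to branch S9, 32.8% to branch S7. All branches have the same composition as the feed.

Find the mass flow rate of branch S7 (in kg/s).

83.48 kg/s

Branch S7 flow = 0.328×254.5 = 83.476 kg/s.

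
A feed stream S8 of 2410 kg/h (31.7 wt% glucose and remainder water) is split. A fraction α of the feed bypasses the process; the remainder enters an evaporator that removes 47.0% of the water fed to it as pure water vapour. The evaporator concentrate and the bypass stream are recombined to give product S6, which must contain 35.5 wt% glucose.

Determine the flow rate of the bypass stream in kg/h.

All 2410×0.317 = 763.97 kg/h of glucose reaches S6, so S6 = 763.97/0.355 = 2152 kg/h and vapour = 257.97 kg/h.
The evaporator receives (1−α)·2410 of feed at 0.683 water and removes 0.470 of that water:
0.470×0.683×(1−α)×2410 = 257.97
(1−α) = 257.97/773.63 = 0.3335;  α = 0.6665.
Bypass flow = 0.6665×2410 = 1606.4 kg/h.

1606 kg/h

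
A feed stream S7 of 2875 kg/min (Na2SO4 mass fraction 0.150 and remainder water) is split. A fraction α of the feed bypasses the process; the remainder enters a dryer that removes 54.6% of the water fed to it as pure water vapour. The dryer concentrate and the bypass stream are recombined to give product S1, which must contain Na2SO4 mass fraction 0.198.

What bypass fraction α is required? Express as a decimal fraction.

0.478

All 2875×0.150 = 431.25 kg/min of Na2SO4 reaches S1, so S1 = 431.25/0.198 = 2178 kg/min and vapour = 696.97 kg/min.
The evaporator receives (1−α)·2875 of feed at 0.850 water and removes 0.546 of that water:
0.546×0.850×(1−α)×2875 = 696.97
(1−α) = 696.97/1334.3 = 0.5224;  α = 0.4776.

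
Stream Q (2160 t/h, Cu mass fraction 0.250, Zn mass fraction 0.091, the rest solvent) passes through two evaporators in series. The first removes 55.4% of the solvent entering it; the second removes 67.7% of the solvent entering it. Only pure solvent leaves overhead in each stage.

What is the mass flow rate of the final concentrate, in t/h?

solvent in feed = 2160×0.659 = 1423.4 t/h.
After stage 1: solvent left = (1−0.554)×1423.4 = 634.85; stream total = 1371.4 t/h.
After stage 2: solvent left = (1−0.677)×634.85 = 205.06; final concentrate = 941.62 t/h.

941.6 t/h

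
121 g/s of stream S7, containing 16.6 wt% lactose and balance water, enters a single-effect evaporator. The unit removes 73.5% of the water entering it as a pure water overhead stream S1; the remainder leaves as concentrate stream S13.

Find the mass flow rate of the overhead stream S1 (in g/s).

water entering = 121×0.834 = 100.91 g/s; overhead removed = 0.735×100.91 = 74.172 g/s.

74.17 g/s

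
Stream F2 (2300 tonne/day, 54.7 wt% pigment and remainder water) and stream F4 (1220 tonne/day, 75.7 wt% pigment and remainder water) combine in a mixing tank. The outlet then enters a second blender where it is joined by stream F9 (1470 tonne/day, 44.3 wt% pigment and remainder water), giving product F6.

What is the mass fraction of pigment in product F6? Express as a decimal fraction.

Overall, product flow = 4990 tonne/day.
pigment in = 2300×0.547 + 1220×0.757 + 1470×0.443 = 2832.9 tonne/day.
pigment fraction in F6 = 0.5677.

0.5677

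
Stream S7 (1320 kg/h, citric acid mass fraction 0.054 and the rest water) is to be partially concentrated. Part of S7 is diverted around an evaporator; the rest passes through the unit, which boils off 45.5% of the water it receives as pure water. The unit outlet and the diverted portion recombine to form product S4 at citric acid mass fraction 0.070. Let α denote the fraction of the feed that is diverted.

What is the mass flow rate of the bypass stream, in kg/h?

All 1320×0.054 = 71.28 kg/h of citric acid reaches S4, so S4 = 71.28/0.070 = 1018.3 kg/h and vapour = 301.71 kg/h.
The evaporator receives (1−α)·1320 of feed at 0.946 water and removes 0.455 of that water:
0.455×0.946×(1−α)×1320 = 301.71
(1−α) = 301.71/568.17 = 0.5310;  α = 0.4690.
Bypass flow = 0.4690×1320 = 619.04 kg/h.

619 kg/h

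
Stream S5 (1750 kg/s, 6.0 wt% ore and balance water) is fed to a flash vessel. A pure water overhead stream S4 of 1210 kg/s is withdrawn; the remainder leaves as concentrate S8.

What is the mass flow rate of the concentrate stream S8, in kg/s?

540 kg/s

Concentrate = 1750 − 1210 = 540 kg/s.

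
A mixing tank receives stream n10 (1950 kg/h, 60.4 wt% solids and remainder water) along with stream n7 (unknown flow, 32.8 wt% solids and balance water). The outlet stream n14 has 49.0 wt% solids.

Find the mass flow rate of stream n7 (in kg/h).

1372 kg/h

Let n7 be the unknown flow. Total out = 1950 + n7.
solids balance: 1177.8 + 0.328·n7 = 0.490·(1950 + n7)
(0.328 − 0.490)·n7 = 0.490×1950 − 1177.8 = -222.3
n7 = -222.3 / -0.162 = 1372.2 kg/h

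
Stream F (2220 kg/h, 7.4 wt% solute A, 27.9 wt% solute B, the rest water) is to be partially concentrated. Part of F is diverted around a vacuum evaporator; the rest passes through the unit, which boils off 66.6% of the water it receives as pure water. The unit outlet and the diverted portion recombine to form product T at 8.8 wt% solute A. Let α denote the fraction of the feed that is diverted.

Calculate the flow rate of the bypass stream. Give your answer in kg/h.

All 2220×0.074 = 164.28 kg/h of solute A reaches T, so T = 164.28/0.088 = 1866.8 kg/h and vapour = 353.18 kg/h.
The evaporator receives (1−α)·2220 of feed at 0.647 water and removes 0.666 of that water:
0.666×0.647×(1−α)×2220 = 353.18
(1−α) = 353.18/956.6 = 0.3692;  α = 0.6308.
Bypass flow = 0.6308×2220 = 1400.4 kg/h.

1400 kg/h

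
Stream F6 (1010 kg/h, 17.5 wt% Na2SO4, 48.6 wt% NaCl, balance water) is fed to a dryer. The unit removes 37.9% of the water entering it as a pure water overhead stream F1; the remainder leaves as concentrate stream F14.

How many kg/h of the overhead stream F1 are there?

129.8 kg/h

water entering = 1010×0.339 = 342.39 kg/h; overhead removed = 0.379×342.39 = 129.77 kg/h.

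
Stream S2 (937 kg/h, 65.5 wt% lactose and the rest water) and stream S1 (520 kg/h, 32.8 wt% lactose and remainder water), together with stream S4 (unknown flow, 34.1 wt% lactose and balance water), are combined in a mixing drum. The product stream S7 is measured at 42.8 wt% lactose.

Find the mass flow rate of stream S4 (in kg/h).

Let S4 be the unknown flow. Total out = 1457 + S4.
lactose balance: 784.3 + 0.341·S4 = 0.428·(1457 + S4)
(0.341 − 0.428)·S4 = 0.428×1457 − 784.3 = -160.7
S4 = -160.7 / -0.087 = 1847.1 kg/h

1847 kg/h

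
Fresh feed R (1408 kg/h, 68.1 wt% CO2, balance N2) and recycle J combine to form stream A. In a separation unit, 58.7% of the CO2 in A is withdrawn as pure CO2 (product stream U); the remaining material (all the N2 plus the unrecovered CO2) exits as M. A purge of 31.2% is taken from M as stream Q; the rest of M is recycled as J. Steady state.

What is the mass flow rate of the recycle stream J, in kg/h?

1371 kg/h

N2 enters only via R and leaves only via the purge: 1408×0.319 = 0.312×(N2 in M), and the separation unit passes all N2, so N2 in A = N2 in M = 1439.6 kg/h.
CO2 in A: m_A = 1408×0.681 + (1−0.312)·(1−0.587)·m_A, so m_A = 958.85/0.7159 = 1339.4 kg/h.
M = (1−0.587)×1339.4 + 1439.6 = 1992.8 kg/h.
Recycle J = (1−0.312)×1992.8 = 1371 kg/h.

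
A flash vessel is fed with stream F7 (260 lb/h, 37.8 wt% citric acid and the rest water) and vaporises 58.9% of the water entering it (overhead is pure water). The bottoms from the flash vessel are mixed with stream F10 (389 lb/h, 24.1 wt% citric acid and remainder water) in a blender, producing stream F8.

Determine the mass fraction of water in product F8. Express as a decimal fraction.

0.653

Vapour removed = 0.589×0.622×260 = 95.253 lb/h; concentrate = 164.75 lb/h.
water reaching the mixer = 66.467 (from concentrate) + 389×0.759 = 361.72 lb/h.
Product flow = 164.75 + 389 = 553.75 lb/h; water fraction = 0.653.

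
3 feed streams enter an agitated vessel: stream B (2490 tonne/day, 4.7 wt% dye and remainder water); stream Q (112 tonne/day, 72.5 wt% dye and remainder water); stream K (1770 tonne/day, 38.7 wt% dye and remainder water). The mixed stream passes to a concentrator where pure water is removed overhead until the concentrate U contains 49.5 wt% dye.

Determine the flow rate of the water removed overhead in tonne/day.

2588 tonne/day

dye entering = 2490×0.047 + 112×0.725 + 1770×0.387 = 883.22 tonne/day.
All dye reports to U, so U = 883.22/0.495 = 1784.3 tonne/day.
Total feed = 4372 tonne/day; overhead = 4372 − 1784.3 = 2587.7 tonne/day.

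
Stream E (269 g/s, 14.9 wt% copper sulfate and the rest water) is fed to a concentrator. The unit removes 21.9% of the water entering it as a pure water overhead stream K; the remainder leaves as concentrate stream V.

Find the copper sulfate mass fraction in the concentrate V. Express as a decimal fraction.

copper sulfate is not removed: 269×0.149 = 40.081 g/s of copper sulfate enters V.
water entering = 269×0.851 = 228.92 g/s; overhead removed = 0.219×228.92 = 50.133 g/s.
Concentrate = 269 − 50.133 = 218.87 g/s.
Mass fraction = 40.081/218.87 = 0.183.

0.183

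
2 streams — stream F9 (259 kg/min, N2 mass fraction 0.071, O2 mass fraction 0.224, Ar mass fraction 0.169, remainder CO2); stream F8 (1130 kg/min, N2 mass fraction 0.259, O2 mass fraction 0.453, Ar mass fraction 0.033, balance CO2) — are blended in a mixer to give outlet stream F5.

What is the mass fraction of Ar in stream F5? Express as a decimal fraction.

Total flow out = 259 + 1130 = 1389 kg/min.
Ar in = 259×0.169 + 1130×0.033 = 81.061 kg/min.
Ar mass fraction in F5 = 81.061/1389 = 0.058.

0.058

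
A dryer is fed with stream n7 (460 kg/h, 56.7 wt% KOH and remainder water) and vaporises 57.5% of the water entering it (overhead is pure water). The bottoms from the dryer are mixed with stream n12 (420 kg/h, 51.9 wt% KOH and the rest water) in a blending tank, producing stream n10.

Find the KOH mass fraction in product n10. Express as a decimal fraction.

Vapour removed = 0.575×0.433×460 = 114.53 kg/h; concentrate = 345.47 kg/h.
KOH reaching the mixer = 260.82 (from concentrate) + 420×0.519 = 478.8 kg/h.
Product flow = 345.47 + 420 = 765.47 kg/h; KOH fraction = 0.625.

0.625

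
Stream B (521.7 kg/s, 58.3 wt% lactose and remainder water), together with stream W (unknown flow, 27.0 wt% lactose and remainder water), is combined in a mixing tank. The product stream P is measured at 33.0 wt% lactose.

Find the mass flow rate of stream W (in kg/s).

Let W be the unknown flow. Total out = 521.7 + W.
lactose balance: 304.15 + 0.270·W = 0.330·(521.7 + W)
(0.270 − 0.330)·W = 0.330×521.7 − 304.15 = -131.99
W = -131.99 / -0.060 = 2199.8 kg/s

2200 kg/s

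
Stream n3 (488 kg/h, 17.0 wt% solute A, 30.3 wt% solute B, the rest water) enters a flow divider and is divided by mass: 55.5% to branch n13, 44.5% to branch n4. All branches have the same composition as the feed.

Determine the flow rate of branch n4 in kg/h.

217.2 kg/h

Branch n4 flow = 0.445×488 = 217.16 kg/h.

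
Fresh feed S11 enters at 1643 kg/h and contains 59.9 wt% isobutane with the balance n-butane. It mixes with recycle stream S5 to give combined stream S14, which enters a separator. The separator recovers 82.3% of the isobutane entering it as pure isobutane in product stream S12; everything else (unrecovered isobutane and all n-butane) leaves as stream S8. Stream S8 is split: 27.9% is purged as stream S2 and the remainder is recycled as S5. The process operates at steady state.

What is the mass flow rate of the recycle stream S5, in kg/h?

n-butane enters only via S11 and leaves only via the purge: 1643×0.401 = 0.279×(n-butane in S8), and the separator passes all n-butane, so n-butane in S14 = n-butane in S8 = 2361.4 kg/h.
isobutane in S14: m_A = 1643×0.599 + (1−0.279)·(1−0.823)·m_A, so m_A = 984.16/0.8724 = 1128.1 kg/h.
S8 = (1−0.823)×1128.1 + 2361.4 = 2561.1 kg/h.
Recycle S5 = (1−0.279)×2561.1 = 1846.6 kg/h.

1847 kg/h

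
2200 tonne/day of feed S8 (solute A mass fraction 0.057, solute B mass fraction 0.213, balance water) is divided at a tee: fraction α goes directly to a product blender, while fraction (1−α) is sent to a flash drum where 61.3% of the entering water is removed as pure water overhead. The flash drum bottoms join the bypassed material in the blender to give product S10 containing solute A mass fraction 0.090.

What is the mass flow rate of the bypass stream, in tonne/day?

All 2200×0.057 = 125.4 tonne/day of solute A reaches S10, so S10 = 125.4/0.090 = 1393.3 tonne/day and vapour = 806.67 tonne/day.
The evaporator receives (1−α)·2200 of feed at 0.730 water and removes 0.613 of that water:
0.613×0.730×(1−α)×2200 = 806.67
(1−α) = 806.67/984.48 = 0.8194;  α = 0.1806.
Bypass flow = 0.1806×2200 = 397.35 tonne/day.

397.4 tonne/day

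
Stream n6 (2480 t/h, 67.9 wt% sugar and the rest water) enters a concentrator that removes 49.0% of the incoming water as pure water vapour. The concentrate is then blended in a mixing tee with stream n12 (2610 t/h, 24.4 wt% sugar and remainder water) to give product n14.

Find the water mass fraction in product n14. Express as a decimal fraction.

0.506

Vapour removed = 0.490×0.321×2480 = 390.08 t/h; concentrate = 2089.9 t/h.
water reaching the mixer = 406 (from concentrate) + 2610×0.756 = 2379.2 t/h.
Product flow = 2089.9 + 2610 = 4699.9 t/h; water fraction = 0.506.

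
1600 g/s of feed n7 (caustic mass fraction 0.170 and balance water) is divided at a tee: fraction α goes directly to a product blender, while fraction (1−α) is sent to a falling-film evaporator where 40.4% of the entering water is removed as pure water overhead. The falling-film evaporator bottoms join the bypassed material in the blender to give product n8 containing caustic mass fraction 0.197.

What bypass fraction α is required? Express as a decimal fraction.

0.591

All 1600×0.170 = 272 g/s of caustic reaches n8, so n8 = 272/0.197 = 1380.7 g/s and vapour = 219.29 g/s.
The evaporator receives (1−α)·1600 of feed at 0.830 water and removes 0.404 of that water:
0.404×0.830×(1−α)×1600 = 219.29
(1−α) = 219.29/536.51 = 0.4087;  α = 0.5913.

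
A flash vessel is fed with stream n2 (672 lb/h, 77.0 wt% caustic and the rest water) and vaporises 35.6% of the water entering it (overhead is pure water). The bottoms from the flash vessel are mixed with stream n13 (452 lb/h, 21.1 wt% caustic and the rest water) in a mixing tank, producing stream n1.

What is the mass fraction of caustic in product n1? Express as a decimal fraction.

Vapour removed = 0.356×0.230×672 = 55.023 lb/h; concentrate = 616.98 lb/h.
caustic reaching the mixer = 517.44 (from concentrate) + 452×0.211 = 612.81 lb/h.
Product flow = 616.98 + 452 = 1069 lb/h; caustic fraction = 0.5733.

0.5733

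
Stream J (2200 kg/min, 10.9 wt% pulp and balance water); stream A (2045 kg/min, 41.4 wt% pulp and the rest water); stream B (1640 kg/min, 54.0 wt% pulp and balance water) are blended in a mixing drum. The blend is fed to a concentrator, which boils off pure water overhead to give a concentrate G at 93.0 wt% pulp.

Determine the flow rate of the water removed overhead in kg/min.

pulp entering = 2200×0.109 + 2045×0.414 + 1640×0.540 = 1972 kg/min.
All pulp reports to G, so G = 1972/0.930 = 2120.5 kg/min.
Total feed = 5885 kg/min; overhead = 5885 − 2120.5 = 3764.5 kg/min.

3765 kg/min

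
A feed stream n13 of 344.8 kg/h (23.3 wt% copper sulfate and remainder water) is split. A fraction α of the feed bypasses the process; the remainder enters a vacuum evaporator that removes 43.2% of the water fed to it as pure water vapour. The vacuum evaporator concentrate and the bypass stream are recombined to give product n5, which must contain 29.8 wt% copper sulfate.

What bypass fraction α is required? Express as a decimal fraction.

0.342

All 344.8×0.233 = 80.338 kg/h of copper sulfate reaches n5, so n5 = 80.338/0.298 = 269.59 kg/h and vapour = 75.208 kg/h.
The evaporator receives (1−α)·344.8 of feed at 0.767 water and removes 0.432 of that water:
0.432×0.767×(1−α)×344.8 = 75.208
(1−α) = 75.208/114.25 = 0.6583;  α = 0.3417.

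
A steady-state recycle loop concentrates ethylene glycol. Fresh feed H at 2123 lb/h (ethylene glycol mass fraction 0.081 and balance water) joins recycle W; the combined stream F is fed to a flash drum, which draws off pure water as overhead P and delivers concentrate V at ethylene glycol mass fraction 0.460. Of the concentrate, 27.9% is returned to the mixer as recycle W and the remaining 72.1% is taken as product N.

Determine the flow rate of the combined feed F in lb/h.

2268 lb/h

Overall ethylene glycol balance (none leaves overhead): ethylene glycol in fresh feed = ethylene glycol in product, i.e. 2123×0.081 = (1−0.279)·V·0.460.
V = 171.96/(0.460×0.721) = 518.49 lb/h.
Recycle W = 0.279×518.49 = 144.66 lb/h.
Combined feed F = 2123 + 144.66 = 2267.7 lb/h.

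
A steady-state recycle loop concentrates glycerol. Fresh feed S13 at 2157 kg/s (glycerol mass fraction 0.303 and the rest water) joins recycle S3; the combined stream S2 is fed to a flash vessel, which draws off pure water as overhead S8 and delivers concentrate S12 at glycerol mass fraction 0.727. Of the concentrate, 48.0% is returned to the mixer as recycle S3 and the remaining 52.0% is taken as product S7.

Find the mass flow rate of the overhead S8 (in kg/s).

1258 kg/s

Overall glycerol balance (none leaves overhead): glycerol in fresh feed = glycerol in product, i.e. 2157×0.303 = (1−0.480)·S12·0.727.
S12 = 653.57/(0.727×0.520) = 1728.8 kg/s.
Recycle S3 = 0.480×1728.8 = 829.84 kg/s.
Combined feed S2 = 2157 + 829.84 = 2986.8 kg/s.
Overhead S8 = S2 − S12 = 2986.8 − 1728.8 = 1258 kg/s.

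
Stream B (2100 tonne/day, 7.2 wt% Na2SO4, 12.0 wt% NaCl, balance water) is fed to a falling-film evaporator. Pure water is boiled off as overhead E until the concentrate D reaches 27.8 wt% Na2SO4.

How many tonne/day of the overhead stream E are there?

Na2SO4 is conserved: 2100×0.072 = 151.2 tonne/day all reports to the concentrate.
Concentrate = 151.2/(target fraction) = 543.88 tonne/day.
Overhead = 2100 − 543.88 = 1556.1 tonne/day.

1556 tonne/day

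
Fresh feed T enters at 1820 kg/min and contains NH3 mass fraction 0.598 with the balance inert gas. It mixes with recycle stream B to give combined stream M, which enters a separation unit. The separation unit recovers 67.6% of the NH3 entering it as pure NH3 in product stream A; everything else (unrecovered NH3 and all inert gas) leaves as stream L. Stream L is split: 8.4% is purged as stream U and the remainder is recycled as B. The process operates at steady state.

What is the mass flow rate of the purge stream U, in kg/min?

inert gas enters only via T and leaves only via the purge: 1820×0.402 = 0.084×(inert gas in L), and the separation unit passes all inert gas, so inert gas in M = inert gas in L = 8710 kg/min.
NH3 in M: m_A = 1820×0.598 + (1−0.084)·(1−0.676)·m_A, so m_A = 1088.4/0.7032 = 1547.7 kg/min.
L = (1−0.676)×1547.7 + 8710 = 9211.5 kg/min.
Purge U = 0.084×9211.5 = 773.76 kg/min.

773.8 kg/min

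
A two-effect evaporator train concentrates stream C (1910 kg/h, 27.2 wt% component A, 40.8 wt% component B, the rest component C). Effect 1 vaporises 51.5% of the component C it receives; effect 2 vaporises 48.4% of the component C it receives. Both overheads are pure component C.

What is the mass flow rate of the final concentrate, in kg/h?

component C in feed = 1910×0.320 = 611.2 kg/h.
After stage 1: component C left = (1−0.515)×611.2 = 296.43; stream total = 1595.2 kg/h.
After stage 2: component C left = (1−0.484)×296.43 = 152.96; final concentrate = 1451.8 kg/h.

1452 kg/h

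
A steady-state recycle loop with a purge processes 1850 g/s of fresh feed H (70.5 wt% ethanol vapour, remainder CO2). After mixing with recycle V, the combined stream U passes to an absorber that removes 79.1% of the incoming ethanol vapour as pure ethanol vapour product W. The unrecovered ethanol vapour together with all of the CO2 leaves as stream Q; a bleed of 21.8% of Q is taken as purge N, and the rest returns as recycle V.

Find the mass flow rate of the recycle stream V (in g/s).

CO2 enters only via H and leaves only via the purge: 1850×0.295 = 0.218×(CO2 in Q), and the absorber passes all CO2, so CO2 in U = CO2 in Q = 2503.4 g/s.
ethanol vapour in U: m_A = 1850×0.705 + (1−0.218)·(1−0.791)·m_A, so m_A = 1304.2/0.8366 = 1559.1 g/s.
Q = (1−0.791)×1559.1 + 2503.4 = 2829.3 g/s.
Recycle V = (1−0.218)×2829.3 = 2212.5 g/s.

2212 g/s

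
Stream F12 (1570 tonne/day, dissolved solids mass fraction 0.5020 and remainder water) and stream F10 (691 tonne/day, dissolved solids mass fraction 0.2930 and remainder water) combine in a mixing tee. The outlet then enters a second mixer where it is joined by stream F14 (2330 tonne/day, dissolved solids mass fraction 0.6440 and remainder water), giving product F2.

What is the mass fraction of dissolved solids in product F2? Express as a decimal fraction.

0.5426

Overall, product flow = 4591 tonne/day.
dissolved solids in = 1570×0.502 + 691×0.293 + 2330×0.644 = 2491.1 tonne/day.
dissolved solids fraction in F2 = 0.5426.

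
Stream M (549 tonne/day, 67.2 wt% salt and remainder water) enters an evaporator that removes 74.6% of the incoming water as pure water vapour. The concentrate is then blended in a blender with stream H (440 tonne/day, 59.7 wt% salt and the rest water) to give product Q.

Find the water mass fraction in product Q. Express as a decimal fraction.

0.2610

Vapour removed = 0.746×0.328×549 = 134.33 tonne/day; concentrate = 414.67 tonne/day.
water reaching the mixer = 45.738 (from concentrate) + 440×0.403 = 223.06 tonne/day.
Product flow = 414.67 + 440 = 854.67 tonne/day; water fraction = 0.2610.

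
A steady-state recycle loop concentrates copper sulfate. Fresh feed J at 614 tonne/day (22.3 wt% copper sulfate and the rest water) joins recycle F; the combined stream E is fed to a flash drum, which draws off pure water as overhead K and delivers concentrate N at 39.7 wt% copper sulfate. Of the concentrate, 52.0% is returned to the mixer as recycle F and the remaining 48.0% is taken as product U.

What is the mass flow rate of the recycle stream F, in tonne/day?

Overall copper sulfate balance (none leaves overhead): copper sulfate in fresh feed = copper sulfate in product, i.e. 614×0.223 = (1−0.520)·N·0.397.
N = 136.92/(0.397×0.480) = 718.52 tonne/day.
Recycle F = 0.520×718.52 = 373.63 tonne/day.

373.6 tonne/day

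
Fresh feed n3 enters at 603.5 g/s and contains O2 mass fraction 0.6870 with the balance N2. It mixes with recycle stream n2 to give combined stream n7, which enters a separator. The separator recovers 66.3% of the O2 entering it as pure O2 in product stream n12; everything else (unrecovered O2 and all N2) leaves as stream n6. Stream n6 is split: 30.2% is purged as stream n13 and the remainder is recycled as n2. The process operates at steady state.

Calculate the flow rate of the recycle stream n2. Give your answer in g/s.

564.1 g/s

N2 enters only via n3 and leaves only via the purge: 603.5×0.313 = 0.302×(N2 in n6), and the separator passes all N2, so N2 in n7 = N2 in n6 = 625.48 g/s.
O2 in n7: m_A = 603.5×0.687 + (1−0.302)·(1−0.663)·m_A, so m_A = 414.6/0.7648 = 542.13 g/s.
n6 = (1−0.663)×542.13 + 625.48 = 808.18 g/s.
Recycle n2 = (1−0.302)×808.18 = 564.11 g/s.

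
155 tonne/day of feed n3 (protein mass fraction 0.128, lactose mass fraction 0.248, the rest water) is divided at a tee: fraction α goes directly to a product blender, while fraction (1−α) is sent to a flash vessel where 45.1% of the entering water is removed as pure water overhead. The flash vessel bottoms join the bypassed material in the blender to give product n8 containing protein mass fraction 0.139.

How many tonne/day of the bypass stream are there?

111.4 tonne/day

All 155×0.128 = 19.84 tonne/day of protein reaches n8, so n8 = 19.84/0.139 = 142.73 tonne/day and vapour = 12.266 tonne/day.
The evaporator receives (1−α)·155 of feed at 0.624 water and removes 0.451 of that water:
0.451×0.624×(1−α)×155 = 12.266
(1−α) = 12.266/43.621 = 0.2812;  α = 0.7188.
Bypass flow = 0.7188×155 = 111.41 tonne/day.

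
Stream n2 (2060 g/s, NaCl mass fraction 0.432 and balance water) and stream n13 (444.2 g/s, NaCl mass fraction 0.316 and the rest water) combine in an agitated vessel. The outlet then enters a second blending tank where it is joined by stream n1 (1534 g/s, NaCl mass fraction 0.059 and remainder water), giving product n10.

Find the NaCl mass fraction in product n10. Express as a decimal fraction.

Overall, product flow = 4038.2 g/s.
NaCl in = 2060×0.432 + 444.2×0.316 + 1534×0.059 = 1120.8 g/s.
NaCl fraction in n10 = 0.278.

0.278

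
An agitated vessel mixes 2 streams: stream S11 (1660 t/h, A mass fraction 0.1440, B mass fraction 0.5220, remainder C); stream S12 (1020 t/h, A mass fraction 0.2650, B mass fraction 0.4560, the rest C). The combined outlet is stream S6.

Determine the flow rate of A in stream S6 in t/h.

A out = A in = 1660×0.144 + 1020×0.265 = 509.34 t/h.

509.3 t/h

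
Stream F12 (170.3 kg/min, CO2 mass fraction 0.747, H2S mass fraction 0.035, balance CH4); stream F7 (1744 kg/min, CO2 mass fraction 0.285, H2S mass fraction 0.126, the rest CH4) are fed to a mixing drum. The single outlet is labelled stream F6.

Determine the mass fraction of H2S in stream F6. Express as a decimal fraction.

Total flow out = 170.3 + 1744 = 1914.3 kg/min.
H2S in = 170.3×0.035 + 1744×0.126 = 225.7 kg/min.
H2S mass fraction in F6 = 225.7/1914.3 = 0.118.

0.118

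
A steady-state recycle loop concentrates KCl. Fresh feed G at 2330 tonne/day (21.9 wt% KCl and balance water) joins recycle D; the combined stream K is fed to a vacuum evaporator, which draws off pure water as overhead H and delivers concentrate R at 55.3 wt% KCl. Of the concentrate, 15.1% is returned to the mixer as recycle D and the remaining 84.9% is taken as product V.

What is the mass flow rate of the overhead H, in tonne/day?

Overall KCl balance (none leaves overhead): KCl in fresh feed = KCl in product, i.e. 2330×0.219 = (1−0.151)·R·0.553.
R = 510.27/(0.553×0.849) = 1086.8 tonne/day.
Recycle D = 0.151×1086.8 = 164.11 tonne/day.
Combined feed K = 2330 + 164.11 = 2494.1 tonne/day.
Overhead H = K − R = 2494.1 − 1086.8 = 1407.3 tonne/day.

1407 tonne/day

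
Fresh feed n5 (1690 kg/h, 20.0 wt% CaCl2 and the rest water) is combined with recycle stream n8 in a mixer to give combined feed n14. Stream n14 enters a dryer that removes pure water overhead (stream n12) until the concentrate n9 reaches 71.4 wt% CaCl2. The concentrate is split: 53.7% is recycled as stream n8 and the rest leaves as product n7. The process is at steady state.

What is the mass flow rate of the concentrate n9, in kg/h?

1022 kg/h

Overall CaCl2 balance (none leaves overhead): CaCl2 in fresh feed = CaCl2 in product, i.e. 1690×0.200 = (1−0.537)·n9·0.714.
n9 = 338/(0.714×0.463) = 1022.4 kg/h.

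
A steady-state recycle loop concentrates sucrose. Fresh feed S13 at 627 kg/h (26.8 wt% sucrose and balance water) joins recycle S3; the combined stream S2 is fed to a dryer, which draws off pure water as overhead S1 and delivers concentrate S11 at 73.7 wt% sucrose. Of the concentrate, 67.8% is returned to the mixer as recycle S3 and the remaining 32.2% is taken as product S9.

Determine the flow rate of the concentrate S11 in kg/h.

Overall sucrose balance (none leaves overhead): sucrose in fresh feed = sucrose in product, i.e. 627×0.268 = (1−0.678)·S11·0.737.
S11 = 168.04/(0.737×0.322) = 708.07 kg/h.

708.1 kg/h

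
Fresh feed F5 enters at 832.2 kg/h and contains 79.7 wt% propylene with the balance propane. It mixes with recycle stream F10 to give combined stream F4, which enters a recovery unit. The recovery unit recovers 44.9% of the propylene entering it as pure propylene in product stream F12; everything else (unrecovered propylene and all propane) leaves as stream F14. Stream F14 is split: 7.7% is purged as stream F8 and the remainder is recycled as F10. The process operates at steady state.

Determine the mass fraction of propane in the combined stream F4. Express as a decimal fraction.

propane enters only via F5 and leaves only via the purge: 832.2×0.203 = 0.077×(propane in F14), and the recovery unit passes all propane, so propane in F4 = propane in F14 = 2194 kg/h.
propylene in F4: m_A = 832.2×0.797 + (1−0.077)·(1−0.449)·m_A, so m_A = 663.26/0.4914 = 1349.7 kg/h.
F4 = 1349.7 + 2194 = 3543.7 kg/h.
propane fraction in F4 = 2194/3543.7 = 0.619.

0.619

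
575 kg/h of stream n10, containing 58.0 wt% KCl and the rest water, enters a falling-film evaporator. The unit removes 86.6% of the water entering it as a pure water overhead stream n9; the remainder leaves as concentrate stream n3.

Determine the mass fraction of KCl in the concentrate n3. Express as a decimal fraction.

KCl is not removed: 575×0.580 = 333.5 kg/h of KCl enters n3.
water entering = 575×0.420 = 241.5 kg/h; overhead removed = 0.866×241.5 = 209.14 kg/h.
Concentrate = 575 − 209.14 = 365.86 kg/h.
Mass fraction = 333.5/365.86 = 0.912.

0.912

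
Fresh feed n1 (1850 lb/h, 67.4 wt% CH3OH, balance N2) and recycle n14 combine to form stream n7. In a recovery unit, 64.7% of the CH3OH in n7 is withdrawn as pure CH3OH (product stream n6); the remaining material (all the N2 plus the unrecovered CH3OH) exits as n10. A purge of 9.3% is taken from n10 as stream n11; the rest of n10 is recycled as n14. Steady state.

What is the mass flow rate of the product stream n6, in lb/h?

CH3OH in n7: m_A = 1850×0.674 + (1−0.093)·(1−0.647)·m_A, so m_A = 1246.9/0.6798 = 1834.1 lb/h.
Product n6 = 0.647×1834.1 = 1186.7 lb/h.

1187 lb/h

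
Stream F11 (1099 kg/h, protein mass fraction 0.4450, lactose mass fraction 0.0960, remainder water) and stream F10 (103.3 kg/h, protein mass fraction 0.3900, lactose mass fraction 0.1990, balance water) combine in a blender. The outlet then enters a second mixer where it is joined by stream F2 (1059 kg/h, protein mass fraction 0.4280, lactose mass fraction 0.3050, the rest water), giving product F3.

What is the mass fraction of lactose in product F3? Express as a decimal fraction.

Overall, product flow = 2261.3 kg/h.
lactose in = 1099×0.096 + 103.3×0.199 + 1059×0.305 = 449.06 kg/h.
lactose fraction in F3 = 0.1986.

0.1986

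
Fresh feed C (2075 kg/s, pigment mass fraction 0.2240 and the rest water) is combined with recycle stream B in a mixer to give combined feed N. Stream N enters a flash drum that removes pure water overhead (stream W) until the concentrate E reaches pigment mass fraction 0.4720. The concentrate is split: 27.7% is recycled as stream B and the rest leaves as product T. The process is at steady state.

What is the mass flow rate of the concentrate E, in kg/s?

Overall pigment balance (none leaves overhead): pigment in fresh feed = pigment in product, i.e. 2075×0.224 = (1−0.277)·E·0.472.
E = 464.8/(0.472×0.723) = 1362 kg/s.

1362 kg/s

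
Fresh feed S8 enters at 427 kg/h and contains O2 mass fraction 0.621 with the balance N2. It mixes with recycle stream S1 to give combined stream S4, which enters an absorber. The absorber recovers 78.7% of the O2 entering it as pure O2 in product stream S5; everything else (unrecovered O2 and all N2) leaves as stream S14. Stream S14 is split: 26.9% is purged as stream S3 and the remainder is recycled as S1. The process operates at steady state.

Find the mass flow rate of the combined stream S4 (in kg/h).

N2 enters only via S8 and leaves only via the purge: 427×0.379 = 0.269×(N2 in S14), and the absorber passes all N2, so N2 in S4 = N2 in S14 = 601.61 kg/h.
O2 in S4: m_A = 427×0.621 + (1−0.269)·(1−0.787)·m_A, so m_A = 265.17/0.8443 = 314.07 kg/h.
S4 = 314.07 + 601.61 = 915.68 kg/h.

915.7 kg/h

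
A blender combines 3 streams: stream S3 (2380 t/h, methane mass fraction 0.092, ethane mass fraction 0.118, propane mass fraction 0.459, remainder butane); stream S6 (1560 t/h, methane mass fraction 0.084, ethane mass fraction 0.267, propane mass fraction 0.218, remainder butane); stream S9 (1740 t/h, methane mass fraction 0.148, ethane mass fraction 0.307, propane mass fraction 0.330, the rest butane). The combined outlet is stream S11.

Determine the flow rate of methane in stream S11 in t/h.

methane out = methane in = 2380×0.092 + 1560×0.084 + 1740×0.148 = 607.52 t/h.

607.5 t/h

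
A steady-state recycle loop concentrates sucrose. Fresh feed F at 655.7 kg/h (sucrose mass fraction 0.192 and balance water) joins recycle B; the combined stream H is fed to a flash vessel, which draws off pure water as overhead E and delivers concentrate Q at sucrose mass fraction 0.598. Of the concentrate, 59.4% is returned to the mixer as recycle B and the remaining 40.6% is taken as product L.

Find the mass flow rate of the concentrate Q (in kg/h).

Overall sucrose balance (none leaves overhead): sucrose in fresh feed = sucrose in product, i.e. 655.7×0.192 = (1−0.594)·Q·0.598.
Q = 125.89/(0.598×0.406) = 518.54 kg/h.

518.5 kg/h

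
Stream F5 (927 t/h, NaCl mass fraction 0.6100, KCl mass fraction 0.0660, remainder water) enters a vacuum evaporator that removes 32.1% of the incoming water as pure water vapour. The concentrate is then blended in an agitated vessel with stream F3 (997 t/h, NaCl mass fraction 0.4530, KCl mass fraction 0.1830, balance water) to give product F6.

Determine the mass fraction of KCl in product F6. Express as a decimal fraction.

Vapour removed = 0.321×0.324×927 = 96.412 t/h; concentrate = 830.59 t/h.
KCl reaching the mixer = 61.182 (from concentrate) + 997×0.183 = 243.63 t/h.
Product flow = 830.59 + 997 = 1827.6 t/h; KCl fraction = 0.1333.

0.1333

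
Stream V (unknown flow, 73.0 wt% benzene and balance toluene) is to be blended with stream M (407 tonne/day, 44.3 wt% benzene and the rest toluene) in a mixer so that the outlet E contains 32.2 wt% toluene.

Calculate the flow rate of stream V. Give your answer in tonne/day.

Let V be the unknown flow. Total out = 407 + V.
toluene balance: 226.7 + 0.270·V = 0.322·(407 + V)
(0.270 − 0.322)·V = 0.322×407 − 226.7 = -95.645
V = -95.645 / -0.052 = 1839.3 tonne/day

1839 tonne/day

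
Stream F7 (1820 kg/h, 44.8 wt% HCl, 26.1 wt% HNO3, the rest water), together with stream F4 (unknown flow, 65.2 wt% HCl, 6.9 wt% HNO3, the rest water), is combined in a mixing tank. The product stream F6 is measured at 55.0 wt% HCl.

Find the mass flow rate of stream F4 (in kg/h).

1820 kg/h

Let F4 be the unknown flow. Total out = 1820 + F4.
HCl balance: 815.36 + 0.652·F4 = 0.550·(1820 + F4)
(0.652 − 0.550)·F4 = 0.550×1820 − 815.36 = 185.64
F4 = 185.64 / 0.102 = 1820 kg/h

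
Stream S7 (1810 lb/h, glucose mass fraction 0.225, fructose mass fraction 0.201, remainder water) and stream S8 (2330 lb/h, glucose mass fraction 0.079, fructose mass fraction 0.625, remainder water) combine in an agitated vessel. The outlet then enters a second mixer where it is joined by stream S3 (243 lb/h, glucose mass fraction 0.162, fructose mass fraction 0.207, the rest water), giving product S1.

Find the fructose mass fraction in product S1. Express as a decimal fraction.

0.427

Overall, product flow = 4383 lb/h.
fructose in = 1810×0.201 + 2330×0.625 + 243×0.207 = 1870.4 lb/h.
fructose fraction in S1 = 0.427.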